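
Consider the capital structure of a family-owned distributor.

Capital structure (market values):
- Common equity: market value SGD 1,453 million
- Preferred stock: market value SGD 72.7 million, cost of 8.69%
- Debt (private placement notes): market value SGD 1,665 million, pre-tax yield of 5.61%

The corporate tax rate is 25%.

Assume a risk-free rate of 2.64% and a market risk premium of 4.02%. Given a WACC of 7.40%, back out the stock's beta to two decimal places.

2.08

Total capital V = 1453 + 72.7 + 1665 = 3190.7.
Equity weight = 1453/3190.7 = 0.4554.
Preferred weight = 72.7/3190.7 = 0.0228.
Private placement notes weight = 1665/3190.7 = 0.5218.
Debt contribution = 0.5218 × 5.61% × (1 − 25%) = 2.1956%.
Preferred contribution = 0.0228 × 8.69% = 0.1980%.
Required equity contribution = 7.4% − 2.3936% = 5.0064%  ⇒  Re = 10.9938%.
CAPM: 10.9938% = 2.64% + β × 4.02%  ⇒  β = 2.0780.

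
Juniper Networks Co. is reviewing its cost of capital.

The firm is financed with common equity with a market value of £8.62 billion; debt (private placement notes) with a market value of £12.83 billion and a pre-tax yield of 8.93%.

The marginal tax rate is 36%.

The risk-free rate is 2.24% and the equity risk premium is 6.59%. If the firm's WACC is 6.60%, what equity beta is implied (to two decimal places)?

0.86

Total capital V = 8.62 + 12.83 = 21.45.
Equity weight = 8.62/21.45 = 0.4019.
Private placement notes weight = 12.83/21.45 = 0.5981.
Debt contribution = 0.5981 × 8.93% × (1 − 36%) = 3.4185%.
Required equity contribution = 6.6% − 3.4185% = 3.1815%  ⇒  Re = 7.9169%.
CAPM: 7.9169% = 2.24% + β × 6.59%  ⇒  β = 0.8614.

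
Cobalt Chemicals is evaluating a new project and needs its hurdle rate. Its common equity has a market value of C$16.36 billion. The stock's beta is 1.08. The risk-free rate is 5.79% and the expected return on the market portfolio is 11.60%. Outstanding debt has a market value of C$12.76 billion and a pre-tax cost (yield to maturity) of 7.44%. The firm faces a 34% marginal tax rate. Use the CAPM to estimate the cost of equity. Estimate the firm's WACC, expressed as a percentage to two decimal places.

8.93%

Market risk premium = 11.6% − 5.79% = 5.81%.
Cost of equity via CAPM: Re = 5.79% + 1.08 × 5.81% = 12.0648%.
Total capital V = 16.36 + 12.76 = 29.12.
Equity: weight = 16.36/29.12 = 0.5618; cost = 12.0648%.
Debt: weight = 12.76/29.12 = 0.4382; after-tax cost = 7.44% × (1 − 34%) = 4.9104%.
WACC = 0.5618 × 12.0648% + 0.4382 × 4.9104% = 8.9298%.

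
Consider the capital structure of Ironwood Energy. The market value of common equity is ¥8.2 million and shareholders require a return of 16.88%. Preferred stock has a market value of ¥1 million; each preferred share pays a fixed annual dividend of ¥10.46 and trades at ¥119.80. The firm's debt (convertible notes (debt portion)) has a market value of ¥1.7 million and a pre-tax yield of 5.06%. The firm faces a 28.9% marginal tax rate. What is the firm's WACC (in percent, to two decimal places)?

14.06%

Cost of preferred: Rp = 10.46 / 119.8 = 8.7312%.
Total capital V = 8.2 + 1 + 1.7 = 10.9.
Equity: weight = 8.2/10.9 = 0.7523; cost = 16.88%.
Preferred: weight = 1/10.9 = 0.0917; cost = 8.7312%.
Convertible notes (debt portion): weight = 1.7/10.9 = 0.1560; after-tax cost = 5.06% × (1 − 28.9%) = 3.5977%.
WACC = 0.7523 × 16.8800% + 0.0917 × 8.7312% + 0.1560 × 3.5977% = 14.0608%.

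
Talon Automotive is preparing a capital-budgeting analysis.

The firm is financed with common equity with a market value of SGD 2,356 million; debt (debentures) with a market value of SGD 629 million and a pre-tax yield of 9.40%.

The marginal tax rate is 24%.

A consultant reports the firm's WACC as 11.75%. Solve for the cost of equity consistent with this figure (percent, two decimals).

12.98%

Total capital V = 2356 + 629 = 2985.
Equity weight = 2356/2985 = 0.7893.
Debentures weight = 629/2985 = 0.2107.
Debt contribution = 0.2107 × 9.4% × (1 − 24%) = 1.5054%.
Required equity contribution = 11.75% − 1.5054% = 10.2446%.
Re = 10.2446% / 0.7893 = 12.9797%.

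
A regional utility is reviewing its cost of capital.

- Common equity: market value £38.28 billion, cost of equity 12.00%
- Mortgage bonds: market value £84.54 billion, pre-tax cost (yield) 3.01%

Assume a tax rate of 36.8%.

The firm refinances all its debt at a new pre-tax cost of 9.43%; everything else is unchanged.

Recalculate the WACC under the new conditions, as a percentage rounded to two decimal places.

7.84%

After the change:
Total capital V = 38.28 + 84.54 = 122.82.
Equity: weight = 38.28/122.82 = 0.3117; cost = 12%.
Mortgage bonds: weight = 84.54/122.82 = 0.6883; after-tax cost = 9.43% × (1 − 36.8%) = 5.9598%.
WACC = 0.3117 × 12.0000% + 0.6883 × 5.9598% = 7.8424%.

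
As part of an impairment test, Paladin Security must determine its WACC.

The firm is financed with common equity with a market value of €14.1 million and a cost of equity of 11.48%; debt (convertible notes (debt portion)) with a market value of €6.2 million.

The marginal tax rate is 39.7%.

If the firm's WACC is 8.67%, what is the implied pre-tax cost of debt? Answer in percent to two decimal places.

Total capital V = 14.1 + 6.2 = 20.3.
Equity weight = 14.1/20.3 = 0.6946.
Convertible notes (debt portion) weight = 6.2/20.3 = 0.3054.
Equity contribution = 0.6946 × 11.48% = 7.9738%.
Remaining for debt = 8.67% − 7.9738% = 0.6962%.
Rd × (1 − 39.7%) × 0.3054 = 0.6962%  ⇒  Rd = 3.7803%.

3.78%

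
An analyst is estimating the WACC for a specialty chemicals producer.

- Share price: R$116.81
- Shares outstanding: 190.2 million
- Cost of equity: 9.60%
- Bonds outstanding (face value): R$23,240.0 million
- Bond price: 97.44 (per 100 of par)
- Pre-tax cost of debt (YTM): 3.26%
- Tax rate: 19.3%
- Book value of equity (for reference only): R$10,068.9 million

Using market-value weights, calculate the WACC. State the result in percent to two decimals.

Market value of equity E = 116.81 × 190.2m = 22217.262m. Market value of debt D = 23240m × 97.44/100 = 22645.056m.
Total capital V = 22217.262 + 22645.056 = 44862.318.
Equity: weight = 22217.262/44862.318 = 0.4952; cost = 9.6%.
Bonds outstanding: weight = 22645.056/44862.318 = 0.5048; after-tax cost = 3.26% × (1 − 19.3%) = 2.6308%.
WACC = 0.4952 × 9.6000% + 0.5048 × 2.6308% = 6.0822%.

6.08%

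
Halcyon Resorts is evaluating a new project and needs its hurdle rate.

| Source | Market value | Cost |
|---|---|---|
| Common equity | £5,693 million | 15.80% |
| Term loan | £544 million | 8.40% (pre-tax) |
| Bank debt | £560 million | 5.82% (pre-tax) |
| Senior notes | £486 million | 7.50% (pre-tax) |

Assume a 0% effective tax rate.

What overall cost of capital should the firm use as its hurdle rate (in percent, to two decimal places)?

13.93%

Total capital V = 5693 + 544 + 560 + 486 = 7283.
Equity: weight = 5693/7283 = 0.7817; cost = 15.8%.
Term loan: weight = 544/7283 = 0.0747; after-tax cost = 8.4% × (1 − 0%) = 8.4000%.
Bank debt: weight = 560/7283 = 0.0769; after-tax cost = 5.82% × (1 − 0%) = 5.8200%.
Senior notes: weight = 486/7283 = 0.0667; after-tax cost = 7.5% × (1 − 0%) = 7.5000%.
WACC = 0.7817 × 15.8000% + 0.0747 × 8.4000% + 0.0769 × 5.8200% + 0.0667 × 7.5000% = 13.9260%.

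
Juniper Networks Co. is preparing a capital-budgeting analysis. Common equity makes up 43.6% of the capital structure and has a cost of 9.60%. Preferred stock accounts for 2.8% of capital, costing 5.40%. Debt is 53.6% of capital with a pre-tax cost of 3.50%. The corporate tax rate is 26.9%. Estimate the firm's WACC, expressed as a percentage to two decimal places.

After-tax cost of debt = 3.5% × (1 − 26.9%) = 2.5585%.
WACC = 0.436 × 9.6000% + 0.028 × 5.4000% + 0.536 × 2.5585% = 5.7082%.

5.71%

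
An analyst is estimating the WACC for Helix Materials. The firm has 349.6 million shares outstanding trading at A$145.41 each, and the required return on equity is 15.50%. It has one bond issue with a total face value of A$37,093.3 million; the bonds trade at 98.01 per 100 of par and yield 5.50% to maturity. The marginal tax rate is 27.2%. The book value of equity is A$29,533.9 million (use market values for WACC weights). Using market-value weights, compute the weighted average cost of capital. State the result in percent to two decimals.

10.71%

Market value of equity E = 145.41 × 349.6m = 50835.336m. Market value of debt D = 37093.3m × 98.01/100 = 36355.14333m.
Total capital V = 50835.336 + 36355.14333 = 87190.47933.
Equity: weight = 50835.336/87190.47933 = 0.5830; cost = 15.5%.
Bonds outstanding: weight = 36355.14333/87190.47933 = 0.4170; after-tax cost = 5.5% × (1 − 27.2%) = 4.0040%.
WACC = 0.5830 × 15.5000% + 0.4170 × 4.0040% = 10.7066%.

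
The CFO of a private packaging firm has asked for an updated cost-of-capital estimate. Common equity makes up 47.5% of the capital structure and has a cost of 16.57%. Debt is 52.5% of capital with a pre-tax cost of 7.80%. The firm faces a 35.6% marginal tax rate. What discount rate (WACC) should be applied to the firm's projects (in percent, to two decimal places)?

After-tax cost of debt = 7.8% × (1 − 35.6%) = 5.0232%.
WACC = 0.475 × 16.5700% + 0.525 × 5.0232% = 10.5079%.

10.51%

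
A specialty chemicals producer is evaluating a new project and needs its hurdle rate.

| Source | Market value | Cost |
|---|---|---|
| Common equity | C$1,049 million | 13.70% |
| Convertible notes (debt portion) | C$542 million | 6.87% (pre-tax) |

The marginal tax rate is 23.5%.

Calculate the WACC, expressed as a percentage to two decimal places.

Total capital V = 1049 + 542 = 1591.
Equity: weight = 1049/1591 = 0.6593; cost = 13.7%.
Convertible notes (debt portion): weight = 542/1591 = 0.3407; after-tax cost = 6.87% × (1 − 23.5%) = 5.2556%.
WACC = 0.6593 × 13.7000% + 0.3407 × 5.2556% = 10.8233%.

10.82%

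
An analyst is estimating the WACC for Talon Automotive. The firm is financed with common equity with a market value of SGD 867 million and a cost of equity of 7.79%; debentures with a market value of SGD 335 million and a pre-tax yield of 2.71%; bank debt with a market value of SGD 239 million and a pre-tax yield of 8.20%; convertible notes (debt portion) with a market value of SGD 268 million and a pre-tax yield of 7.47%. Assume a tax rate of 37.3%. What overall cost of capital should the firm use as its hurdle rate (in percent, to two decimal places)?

5.74%

Total capital V = 867 + 335 + 239 + 268 = 1709.
Equity: weight = 867/1709 = 0.5073; cost = 7.79%.
Debentures: weight = 335/1709 = 0.1960; after-tax cost = 2.71% × (1 − 37.3%) = 1.6992%.
Bank debt: weight = 239/1709 = 0.1398; after-tax cost = 8.2% × (1 − 37.3%) = 5.1414%.
Convertible notes (debt portion): weight = 268/1709 = 0.1568; after-tax cost = 7.47% × (1 − 37.3%) = 4.6837%.
WACC = 0.5073 × 7.7900% + 0.1960 × 1.6992% + 0.1398 × 5.1414% + 0.1568 × 4.6837% = 5.7385%.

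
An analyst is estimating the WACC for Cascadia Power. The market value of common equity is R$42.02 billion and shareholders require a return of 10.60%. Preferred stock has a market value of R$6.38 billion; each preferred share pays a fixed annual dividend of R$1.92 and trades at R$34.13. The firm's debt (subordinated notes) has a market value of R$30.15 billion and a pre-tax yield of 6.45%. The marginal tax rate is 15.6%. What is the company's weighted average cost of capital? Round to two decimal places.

Cost of preferred: Rp = 1.92 / 34.13 = 5.6255%.
Total capital V = 42.02 + 6.38 + 30.15 = 78.55.
Equity: weight = 42.02/78.55 = 0.5349; cost = 10.6%.
Preferred: weight = 6.38/78.55 = 0.0812; cost = 5.6255%.
Subordinated notes: weight = 30.15/78.55 = 0.3838; after-tax cost = 6.45% × (1 − 15.6%) = 5.4438%.
WACC = 0.5349 × 10.6000% + 0.0812 × 5.6255% + 0.3838 × 5.4438% = 8.2168%.

8.22%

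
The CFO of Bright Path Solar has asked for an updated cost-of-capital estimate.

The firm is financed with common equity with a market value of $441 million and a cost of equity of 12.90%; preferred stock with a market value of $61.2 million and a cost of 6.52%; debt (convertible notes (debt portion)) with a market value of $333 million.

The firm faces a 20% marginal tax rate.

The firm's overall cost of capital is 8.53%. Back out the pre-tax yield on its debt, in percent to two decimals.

3.89%

Total capital V = 441 + 61.2 + 333 = 835.2.
Equity weight = 441/835.2 = 0.5280.
Preferred weight = 61.2/835.2 = 0.0733.
Convertible notes (debt portion) weight = 333/835.2 = 0.3987.
Equity contribution = 0.5280 × 12.9% = 6.8114%.
Preferred contribution = 0.0733 × 6.52% = 0.4778%.
Remaining for debt = 8.53% − 7.2892% = 1.2408%.
Rd × (1 − 20%) × 0.3987 = 1.2408%  ⇒  Rd = 3.8901%.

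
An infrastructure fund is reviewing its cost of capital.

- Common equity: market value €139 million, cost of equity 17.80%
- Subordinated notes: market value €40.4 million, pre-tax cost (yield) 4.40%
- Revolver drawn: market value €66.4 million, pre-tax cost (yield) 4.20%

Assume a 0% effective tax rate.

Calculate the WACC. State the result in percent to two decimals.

Total capital V = 139 + 40.4 + 66.4 = 245.8.
Equity: weight = 139/245.8 = 0.5655; cost = 17.8%.
Subordinated notes: weight = 40.4/245.8 = 0.1644; after-tax cost = 4.4% × (1 − 0%) = 4.4000%.
Revolver drawn: weight = 66.4/245.8 = 0.2701; after-tax cost = 4.2% × (1 − 0%) = 4.2000%.
WACC = 0.5655 × 17.8000% + 0.1644 × 4.4000% + 0.2701 × 4.2000% = 11.9237%.

11.92%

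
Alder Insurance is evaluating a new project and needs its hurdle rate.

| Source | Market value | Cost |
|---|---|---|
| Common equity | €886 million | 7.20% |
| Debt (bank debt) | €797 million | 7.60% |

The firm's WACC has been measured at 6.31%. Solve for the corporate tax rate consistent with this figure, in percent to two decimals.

Total capital V = 886 + 797 = 1683.
Equity weight = 886/1683 = 0.5264.
Bank debt weight = 797/1683 = 0.4736.
Equity contribution = 0.5264 × 7.2% = 3.7904%.
Debt contribution must be 6.31% − 3.7904% = 2.5196%.
0.4736 × 7.6% × (1 − T) = 2.5196%  ⇒  (1 − T) = 0.7001.
T = 29.9919%.

29.99%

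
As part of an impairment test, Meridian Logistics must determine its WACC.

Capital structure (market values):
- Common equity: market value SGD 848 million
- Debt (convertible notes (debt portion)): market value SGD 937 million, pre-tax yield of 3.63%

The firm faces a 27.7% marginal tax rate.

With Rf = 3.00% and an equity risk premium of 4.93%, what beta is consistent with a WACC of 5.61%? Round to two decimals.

1.20

Total capital V = 848 + 937 = 1785.
Equity weight = 848/1785 = 0.4751.
Convertible notes (debt portion) weight = 937/1785 = 0.5249.
Debt contribution = 0.5249 × 3.63% × (1 − 27.7%) = 1.3777%.
Required equity contribution = 5.61% − 1.3777% = 4.2323%  ⇒  Re = 8.9088%.
CAPM: 8.9088% = 3.0% + β × 4.93%  ⇒  β = 1.1985.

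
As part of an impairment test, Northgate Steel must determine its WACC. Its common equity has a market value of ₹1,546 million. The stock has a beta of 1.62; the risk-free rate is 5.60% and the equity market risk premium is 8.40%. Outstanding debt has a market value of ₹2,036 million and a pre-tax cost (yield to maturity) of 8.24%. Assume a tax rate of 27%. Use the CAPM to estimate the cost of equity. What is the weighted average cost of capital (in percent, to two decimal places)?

11.71%

Cost of equity via CAPM: Re = 5.6% + 1.62 × 8.4% = 19.2080%.
Total capital V = 1546 + 2036 = 3582.
Equity: weight = 1546/3582 = 0.4316; cost = 19.208%.
Debt: weight = 2036/3582 = 0.5684; after-tax cost = 8.24% × (1 − 27%) = 6.0152%.
WACC = 0.4316 × 19.2080% + 0.5684 × 6.0152% = 11.7092%.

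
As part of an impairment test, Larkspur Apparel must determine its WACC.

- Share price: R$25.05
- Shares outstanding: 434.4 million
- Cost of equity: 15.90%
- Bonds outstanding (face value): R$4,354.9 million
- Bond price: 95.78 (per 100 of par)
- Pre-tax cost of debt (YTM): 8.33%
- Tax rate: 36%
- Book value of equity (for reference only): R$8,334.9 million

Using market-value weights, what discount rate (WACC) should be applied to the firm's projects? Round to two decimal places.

12.97%

Market value of equity E = 25.05 × 434.4m = 10881.72m. Market value of debt D = 4354.9m × 95.78/100 = 4171.12322m.
Total capital V = 10881.72 + 4171.12322 = 15052.84322.
Equity: weight = 10881.72/15052.84322 = 0.7229; cost = 15.9%.
Bonds outstanding: weight = 4171.12322/15052.84322 = 0.2771; after-tax cost = 8.33% × (1 − 36%) = 5.3312%.
WACC = 0.7229 × 15.9000% + 0.2771 × 5.3312% = 12.9714%.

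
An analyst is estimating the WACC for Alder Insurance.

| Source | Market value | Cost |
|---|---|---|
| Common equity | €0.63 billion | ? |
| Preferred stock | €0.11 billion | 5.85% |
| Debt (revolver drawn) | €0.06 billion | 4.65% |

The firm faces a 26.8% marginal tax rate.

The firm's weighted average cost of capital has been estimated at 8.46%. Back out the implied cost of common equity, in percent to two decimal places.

9.40%

Total capital V = 0.63 + 0.11 + 0.06 = 0.8.
Equity weight = 0.63/0.8 = 0.7875.
Preferred weight = 0.11/0.8 = 0.1375.
Revolver drawn weight = 0.06/0.8 = 0.0750.
Debt contribution = 0.0750 × 4.65% × (1 − 26.8%) = 0.2553%.
Preferred contribution = 0.1375 × 5.85% = 0.8044%.
Required equity contribution = 8.46% − 1.0597% = 7.4003%.
Re = 7.4003% / 0.7875 = 9.3973%.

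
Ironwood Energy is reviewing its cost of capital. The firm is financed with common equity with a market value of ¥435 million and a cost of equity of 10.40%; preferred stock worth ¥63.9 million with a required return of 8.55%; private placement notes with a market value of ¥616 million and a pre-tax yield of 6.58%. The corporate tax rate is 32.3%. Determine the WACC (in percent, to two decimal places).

7.01%

Total capital V = 435 + 63.9 + 616 = 1114.9.
Equity: weight = 435/1114.9 = 0.3902; cost = 10.4%.
Preferred: weight = 63.9/1114.9 = 0.0573; cost = 8.55%.
Private placement notes: weight = 616/1114.9 = 0.5525; after-tax cost = 6.58% × (1 − 32.3%) = 4.4547%.
WACC = 0.3902 × 10.4000% + 0.0573 × 8.5500% + 0.5525 × 4.4547% = 7.0091%.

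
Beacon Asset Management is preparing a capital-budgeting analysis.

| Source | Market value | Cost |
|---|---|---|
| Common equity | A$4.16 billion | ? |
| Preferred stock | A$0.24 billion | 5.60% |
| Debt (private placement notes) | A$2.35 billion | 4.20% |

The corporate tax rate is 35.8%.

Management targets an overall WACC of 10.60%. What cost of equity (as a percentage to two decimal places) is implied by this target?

15.35%

Total capital V = 4.16 + 0.24 + 2.35 = 6.75.
Equity weight = 4.16/6.75 = 0.6163.
Preferred weight = 0.24/6.75 = 0.0356.
Private placement notes weight = 2.35/6.75 = 0.3481.
Debt contribution = 0.3481 × 4.2% × (1 − 35.8%) = 0.9387%.
Preferred contribution = 0.0356 × 5.6% = 0.1991%.
Required equity contribution = 10.6% − 1.1379% = 9.4621%.
Re = 9.4621% / 0.6163 = 15.3532%.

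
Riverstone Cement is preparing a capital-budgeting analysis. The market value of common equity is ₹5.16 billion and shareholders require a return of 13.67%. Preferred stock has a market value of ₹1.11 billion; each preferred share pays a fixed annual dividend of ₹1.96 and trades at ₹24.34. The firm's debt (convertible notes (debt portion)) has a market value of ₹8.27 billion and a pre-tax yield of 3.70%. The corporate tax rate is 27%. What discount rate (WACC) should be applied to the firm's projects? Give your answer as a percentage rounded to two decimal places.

Cost of preferred: Rp = 1.96 / 24.34 = 8.0526%.
Total capital V = 5.16 + 1.11 + 8.27 = 14.54.
Equity: weight = 5.16/14.54 = 0.3549; cost = 13.67%.
Preferred: weight = 1.11/14.54 = 0.0763; cost = 8.0526%.
Convertible notes (debt portion): weight = 8.27/14.54 = 0.5688; after-tax cost = 3.7% × (1 − 27%) = 2.7010%.
WACC = 0.3549 × 13.6700% + 0.0763 × 8.0526% + 0.5688 × 2.7010% = 7.0023%.

7.00%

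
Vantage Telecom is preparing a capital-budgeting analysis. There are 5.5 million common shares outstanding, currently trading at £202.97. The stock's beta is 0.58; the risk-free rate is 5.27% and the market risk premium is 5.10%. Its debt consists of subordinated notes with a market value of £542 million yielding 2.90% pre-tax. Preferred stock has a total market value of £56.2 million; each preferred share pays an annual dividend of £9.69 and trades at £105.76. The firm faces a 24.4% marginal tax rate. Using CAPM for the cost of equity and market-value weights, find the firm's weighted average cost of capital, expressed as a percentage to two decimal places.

6.35%

Cost of equity via CAPM: Re = 5.27% + 0.58 × 5.1% = 8.2280%.
Cost of preferred: Rp = 9.69 / 105.76 = 9.1623%.
Market value of equity E = 202.97 × 5.5m = 1116.335m.
Total capital V = 1116.335 + 56.2 + 542 = 1714.535.
Equity: weight = 1116.335/1714.535 = 0.6511; cost = 8.228%.
Preferred: weight = 56.2/1714.535 = 0.0328; cost = 9.1623%.
Subordinated notes: weight = 542/1714.535 = 0.3161; after-tax cost = 2.9% × (1 − 24.4%) = 2.1924%.
WACC = 0.6511 × 8.2280% + 0.0328 × 9.1623% + 0.3161 × 2.1924% = 6.3506%.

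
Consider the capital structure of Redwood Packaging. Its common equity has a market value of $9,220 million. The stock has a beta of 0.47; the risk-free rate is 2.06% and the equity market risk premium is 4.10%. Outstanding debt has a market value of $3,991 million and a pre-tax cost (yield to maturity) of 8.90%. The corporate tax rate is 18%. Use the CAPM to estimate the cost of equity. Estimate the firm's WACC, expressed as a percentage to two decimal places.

4.99%

Cost of equity via CAPM: Re = 2.06% + 0.47 × 4.1% = 3.9870%.
Total capital V = 9220 + 3991 = 13211.
Equity: weight = 9220/13211 = 0.6979; cost = 3.987%.
Debt: weight = 3991/13211 = 0.3021; after-tax cost = 8.9% × (1 − 18%) = 7.2980%.
WACC = 0.6979 × 3.9870% + 0.3021 × 7.2980% = 4.9872%.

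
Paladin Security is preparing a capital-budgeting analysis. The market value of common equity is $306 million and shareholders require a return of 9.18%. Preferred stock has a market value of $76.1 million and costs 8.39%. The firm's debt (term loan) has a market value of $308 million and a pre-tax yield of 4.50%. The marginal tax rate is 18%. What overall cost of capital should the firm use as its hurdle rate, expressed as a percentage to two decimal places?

Total capital V = 306 + 76.1 + 308 = 690.1.
Equity: weight = 306/690.1 = 0.4434; cost = 9.18%.
Preferred: weight = 76.1/690.1 = 0.1103; cost = 8.39%.
Term loan: weight = 308/690.1 = 0.4463; after-tax cost = 4.5% × (1 − 18%) = 3.6900%.
WACC = 0.4434 × 9.1800% + 0.1103 × 8.3900% + 0.4463 × 3.6900% = 6.6426%.

6.64%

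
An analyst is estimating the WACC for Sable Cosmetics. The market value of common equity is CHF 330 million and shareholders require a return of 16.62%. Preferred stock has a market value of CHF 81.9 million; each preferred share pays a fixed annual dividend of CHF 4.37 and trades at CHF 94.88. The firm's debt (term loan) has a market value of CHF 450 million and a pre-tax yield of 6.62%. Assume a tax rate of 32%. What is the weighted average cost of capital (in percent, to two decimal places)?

9.15%

Cost of preferred: Rp = 4.37 / 94.88 = 4.6058%.
Total capital V = 330 + 81.9 + 450 = 861.9.
Equity: weight = 330/861.9 = 0.3829; cost = 16.62%.
Preferred: weight = 81.9/861.9 = 0.0950; cost = 4.6058%.
Term loan: weight = 450/861.9 = 0.5221; after-tax cost = 6.62% × (1 − 32%) = 4.5016%.
WACC = 0.3829 × 16.6200% + 0.0950 × 4.6058% + 0.5221 × 4.5016% = 9.1513%.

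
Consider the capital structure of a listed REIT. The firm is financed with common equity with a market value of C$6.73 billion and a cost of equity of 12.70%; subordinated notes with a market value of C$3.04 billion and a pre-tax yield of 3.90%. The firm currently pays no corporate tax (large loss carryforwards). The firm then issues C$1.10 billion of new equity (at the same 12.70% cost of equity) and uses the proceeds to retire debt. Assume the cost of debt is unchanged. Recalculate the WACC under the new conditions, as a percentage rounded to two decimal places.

After the change:
Total capital V = 7.83 + 1.94 = 9.77.
Equity: weight = 7.83/9.77 = 0.8014; cost = 12.7%.
Subordinated notes: weight = 1.94/9.77 = 0.1986; after-tax cost = 3.9% × (1 − 0%) = 3.9000%.
WACC = 0.8014 × 12.7000% + 0.1986 × 3.9000% = 10.9526%.

10.95%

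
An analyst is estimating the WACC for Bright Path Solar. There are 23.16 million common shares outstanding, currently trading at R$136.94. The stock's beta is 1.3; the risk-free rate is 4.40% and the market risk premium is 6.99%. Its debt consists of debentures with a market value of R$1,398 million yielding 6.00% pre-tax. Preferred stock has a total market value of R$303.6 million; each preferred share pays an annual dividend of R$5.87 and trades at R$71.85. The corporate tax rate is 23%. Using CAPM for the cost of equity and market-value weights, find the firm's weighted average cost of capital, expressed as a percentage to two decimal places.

10.61%

Cost of equity via CAPM: Re = 4.4% + 1.3 × 6.99% = 13.4870%.
Cost of preferred: Rp = 5.87 / 71.85 = 8.1698%.
Market value of equity E = 136.94 × 23.16m = 3171.5304m.
Total capital V = 3171.5304 + 303.6 + 1398 = 4873.1304.
Equity: weight = 3171.5304/4873.1304 = 0.6508; cost = 13.487%.
Preferred: weight = 303.6/4873.1304 = 0.0623; cost = 8.1698%.
Debentures: weight = 1398/4873.1304 = 0.2869; after-tax cost = 6% × (1 − 23%) = 4.6200%.
WACC = 0.6508 × 13.4870% + 0.0623 × 8.1698% + 0.2869 × 4.6200% = 10.6120%.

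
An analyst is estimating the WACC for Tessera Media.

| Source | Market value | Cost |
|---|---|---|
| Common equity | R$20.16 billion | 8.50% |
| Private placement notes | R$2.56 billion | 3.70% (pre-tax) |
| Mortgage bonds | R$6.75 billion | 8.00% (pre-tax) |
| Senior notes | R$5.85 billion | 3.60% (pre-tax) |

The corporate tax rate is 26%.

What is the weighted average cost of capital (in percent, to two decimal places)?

6.62%

Total capital V = 20.16 + 2.56 + 6.75 + 5.85 = 35.32.
Equity: weight = 20.16/35.32 = 0.5708; cost = 8.5%.
Private placement notes: weight = 2.56/35.32 = 0.0725; after-tax cost = 3.7% × (1 − 26%) = 2.7380%.
Mortgage bonds: weight = 6.75/35.32 = 0.1911; after-tax cost = 8% × (1 − 26%) = 5.9200%.
Senior notes: weight = 5.85/35.32 = 0.1656; after-tax cost = 3.6% × (1 − 26%) = 2.6640%.
WACC = 0.5708 × 8.5000% + 0.0725 × 2.7380% + 0.1911 × 5.9200% + 0.1656 × 2.6640% = 6.6227%.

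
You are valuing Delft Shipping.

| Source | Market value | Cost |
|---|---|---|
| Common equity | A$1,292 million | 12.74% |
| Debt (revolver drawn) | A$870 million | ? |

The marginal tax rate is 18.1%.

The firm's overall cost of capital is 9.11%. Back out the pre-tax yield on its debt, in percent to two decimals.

4.54%

Total capital V = 1292 + 870 = 2162.
Equity weight = 1292/2162 = 0.5976.
Revolver drawn weight = 870/2162 = 0.4024.
Equity contribution = 0.5976 × 12.74% = 7.6134%.
Remaining for debt = 9.11% − 7.6134% = 1.4966%.
Rd × (1 − 18.1%) × 0.4024 = 1.4966%  ⇒  Rd = 4.5412%.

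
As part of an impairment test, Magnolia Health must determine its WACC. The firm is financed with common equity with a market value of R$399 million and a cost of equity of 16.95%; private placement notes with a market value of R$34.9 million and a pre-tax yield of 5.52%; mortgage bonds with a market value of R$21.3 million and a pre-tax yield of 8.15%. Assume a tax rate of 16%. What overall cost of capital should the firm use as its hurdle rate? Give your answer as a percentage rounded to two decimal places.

15.53%

Total capital V = 399 + 34.9 + 21.3 = 455.2.
Equity: weight = 399/455.2 = 0.8765; cost = 16.95%.
Private placement notes: weight = 34.9/455.2 = 0.0767; after-tax cost = 5.52% × (1 − 16%) = 4.6368%.
Mortgage bonds: weight = 21.3/455.2 = 0.0468; after-tax cost = 8.15% × (1 − 16%) = 6.8460%.
WACC = 0.8765 × 16.9500% + 0.0767 × 4.6368% + 0.0468 × 6.8460% = 15.5332%.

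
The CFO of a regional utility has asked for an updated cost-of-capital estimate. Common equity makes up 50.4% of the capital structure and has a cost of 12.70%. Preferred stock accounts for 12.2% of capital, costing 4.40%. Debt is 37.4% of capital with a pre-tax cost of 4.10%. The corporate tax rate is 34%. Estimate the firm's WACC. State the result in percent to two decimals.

After-tax cost of debt = 4.1% × (1 − 34%) = 2.7060%.
WACC = 0.504 × 12.7000% + 0.122 × 4.4000% + 0.374 × 2.7060% = 7.9496%.

7.95%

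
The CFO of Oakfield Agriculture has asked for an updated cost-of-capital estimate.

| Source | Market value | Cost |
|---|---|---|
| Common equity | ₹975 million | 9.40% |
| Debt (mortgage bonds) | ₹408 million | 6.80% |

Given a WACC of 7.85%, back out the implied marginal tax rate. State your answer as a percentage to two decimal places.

Total capital V = 975 + 408 = 1383.
Equity weight = 975/1383 = 0.7050.
Mortgage bonds weight = 408/1383 = 0.2950.
Equity contribution = 0.7050 × 9.4% = 6.6269%.
Debt contribution must be 7.85% − 6.6269% = 1.2231%.
0.2950 × 6.8% × (1 − T) = 1.2231%  ⇒  (1 − T) = 0.6097.
T = 39.0301%.

39.03%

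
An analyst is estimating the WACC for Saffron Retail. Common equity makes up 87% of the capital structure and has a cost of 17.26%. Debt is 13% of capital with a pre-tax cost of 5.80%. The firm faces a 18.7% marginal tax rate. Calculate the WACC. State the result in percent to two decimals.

After-tax cost of debt = 5.8% × (1 − 18.7%) = 4.7154%.
WACC = 0.870 × 17.2600% + 0.130 × 4.7154% = 15.6292%.

15.63%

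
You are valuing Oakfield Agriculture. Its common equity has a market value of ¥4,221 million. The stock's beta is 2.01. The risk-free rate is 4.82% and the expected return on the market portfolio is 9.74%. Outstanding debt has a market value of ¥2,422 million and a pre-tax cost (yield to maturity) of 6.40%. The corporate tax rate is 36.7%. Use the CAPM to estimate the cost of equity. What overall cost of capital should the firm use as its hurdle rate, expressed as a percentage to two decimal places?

10.82%

Market risk premium = 9.74% − 4.82% = 4.92%.
Cost of equity via CAPM: Re = 4.82% + 2.01 × 4.92% = 14.7092%.
Total capital V = 4221 + 2422 = 6643.
Equity: weight = 4221/6643 = 0.6354; cost = 14.7092%.
Debt: weight = 2422/6643 = 0.3646; after-tax cost = 6.4% × (1 − 36.7%) = 4.0512%.
WACC = 0.6354 × 14.7092% + 0.3646 × 4.0512% = 10.8234%.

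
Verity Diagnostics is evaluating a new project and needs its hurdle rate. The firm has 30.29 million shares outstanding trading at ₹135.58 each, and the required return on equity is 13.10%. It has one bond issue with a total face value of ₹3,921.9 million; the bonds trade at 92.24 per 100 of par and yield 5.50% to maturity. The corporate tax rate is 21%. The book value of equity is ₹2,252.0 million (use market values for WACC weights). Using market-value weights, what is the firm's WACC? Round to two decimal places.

9.00%

Market value of equity E = 135.58 × 30.29m = 4106.7182m. Market value of debt D = 3921.9m × 92.24/100 = 3617.56056m.
Total capital V = 4106.7182 + 3617.56056 = 7724.27876.
Equity: weight = 4106.7182/7724.27876 = 0.5317; cost = 13.1%.
Bonds outstanding: weight = 3617.56056/7724.27876 = 0.4683; after-tax cost = 5.5% × (1 − 21%) = 4.3450%.
WACC = 0.5317 × 13.1000% + 0.4683 × 4.3450% = 8.9997%.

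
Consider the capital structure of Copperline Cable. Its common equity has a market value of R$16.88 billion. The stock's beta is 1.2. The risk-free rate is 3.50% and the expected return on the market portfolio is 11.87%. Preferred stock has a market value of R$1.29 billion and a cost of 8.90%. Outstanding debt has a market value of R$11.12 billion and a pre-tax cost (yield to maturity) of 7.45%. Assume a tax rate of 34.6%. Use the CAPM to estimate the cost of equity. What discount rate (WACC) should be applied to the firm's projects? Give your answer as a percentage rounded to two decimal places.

10.05%

Market risk premium = 11.87% − 3.5% = 8.37%.
Cost of equity via CAPM: Re = 3.5% + 1.2 × 8.37% = 13.5440%.
Total capital V = 16.88 + 1.29 + 11.12 = 29.29.
Equity: weight = 16.88/29.29 = 0.5763; cost = 13.544%.
Preferred: weight = 1.29/29.29 = 0.0440; cost = 8.9%.
Debt: weight = 11.12/29.29 = 0.3797; after-tax cost = 7.45% × (1 − 34.6%) = 4.8723%.
WACC = 0.5763 × 13.5440% + 0.0440 × 8.9000% + 0.3797 × 4.8723% = 10.0472%.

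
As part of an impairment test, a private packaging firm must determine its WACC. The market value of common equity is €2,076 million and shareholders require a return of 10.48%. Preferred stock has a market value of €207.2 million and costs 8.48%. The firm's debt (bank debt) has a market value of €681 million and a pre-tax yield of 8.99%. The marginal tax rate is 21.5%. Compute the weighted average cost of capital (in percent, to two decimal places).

Total capital V = 2076 + 207.2 + 681 = 2964.2.
Equity: weight = 2076/2964.2 = 0.7004; cost = 10.48%.
Preferred: weight = 207.2/2964.2 = 0.0699; cost = 8.48%.
Bank debt: weight = 681/2964.2 = 0.2297; after-tax cost = 8.99% × (1 − 21.5%) = 7.0572%.
WACC = 0.7004 × 10.4800% + 0.0699 × 8.4800% + 0.2297 × 7.0572% = 9.5538%.

9.55%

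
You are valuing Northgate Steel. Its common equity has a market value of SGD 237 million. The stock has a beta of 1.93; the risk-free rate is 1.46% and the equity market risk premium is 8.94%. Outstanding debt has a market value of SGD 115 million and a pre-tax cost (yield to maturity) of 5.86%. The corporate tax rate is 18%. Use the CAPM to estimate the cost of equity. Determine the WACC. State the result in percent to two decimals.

14.17%

Cost of equity via CAPM: Re = 1.46% + 1.93 × 8.94% = 18.7142%.
Total capital V = 237 + 115 = 352.
Equity: weight = 237/352 = 0.6733; cost = 18.7142%.
Debt: weight = 115/352 = 0.3267; after-tax cost = 5.86% × (1 − 18%) = 4.8052%.
WACC = 0.6733 × 18.7142% + 0.3267 × 4.8052% = 14.1701%.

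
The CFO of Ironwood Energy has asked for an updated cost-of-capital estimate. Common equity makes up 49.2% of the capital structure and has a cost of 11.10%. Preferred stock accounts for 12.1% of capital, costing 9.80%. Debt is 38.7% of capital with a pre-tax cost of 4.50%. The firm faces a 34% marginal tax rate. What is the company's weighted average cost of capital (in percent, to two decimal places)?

After-tax cost of debt = 4.5% × (1 − 34%) = 2.9700%.
WACC = 0.492 × 11.1000% + 0.121 × 9.8000% + 0.387 × 2.9700% = 7.7964%.

7.80%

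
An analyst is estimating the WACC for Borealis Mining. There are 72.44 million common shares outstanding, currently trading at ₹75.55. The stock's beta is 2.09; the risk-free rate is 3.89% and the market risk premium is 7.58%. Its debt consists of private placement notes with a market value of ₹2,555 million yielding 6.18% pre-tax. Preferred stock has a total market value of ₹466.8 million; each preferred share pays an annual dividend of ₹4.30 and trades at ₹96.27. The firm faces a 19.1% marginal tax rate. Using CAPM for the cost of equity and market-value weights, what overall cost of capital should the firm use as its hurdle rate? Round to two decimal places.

Cost of equity via CAPM: Re = 3.89% + 2.09 × 7.58% = 19.7322%.
Cost of preferred: Rp = 4.3 / 96.27 = 4.4666%.
Market value of equity E = 75.55 × 72.44m = 5472.842m.
Total capital V = 5472.842 + 466.8 + 2555 = 8494.642.
Equity: weight = 5472.842/8494.642 = 0.6443; cost = 19.7322%.
Preferred: weight = 466.8/8494.642 = 0.0550; cost = 4.4666%.
Private placement notes: weight = 2555/8494.642 = 0.3008; after-tax cost = 6.18% × (1 − 19.1%) = 4.9996%.
WACC = 0.6443 × 19.7322% + 0.0550 × 4.4666% + 0.3008 × 4.9996% = 14.4621%.

14.46%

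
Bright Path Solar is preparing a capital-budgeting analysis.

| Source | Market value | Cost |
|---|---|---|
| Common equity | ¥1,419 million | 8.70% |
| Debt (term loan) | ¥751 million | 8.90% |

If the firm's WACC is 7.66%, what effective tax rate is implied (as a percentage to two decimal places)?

36.01%

Total capital V = 1419 + 751 = 2170.
Equity weight = 1419/2170 = 0.6539.
Term loan weight = 751/2170 = 0.3461.
Equity contribution = 0.6539 × 8.7% = 5.6891%.
Debt contribution must be 7.66% − 5.6891% = 1.9709%.
0.3461 × 8.9% × (1 − T) = 1.9709%  ⇒  (1 − T) = 0.6399.
T = 36.0119%.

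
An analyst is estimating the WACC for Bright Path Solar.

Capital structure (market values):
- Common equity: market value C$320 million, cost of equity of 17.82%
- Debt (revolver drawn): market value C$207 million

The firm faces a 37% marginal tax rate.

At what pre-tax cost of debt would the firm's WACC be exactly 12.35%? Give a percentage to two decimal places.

6.18%

Total capital V = 320 + 207 = 527.
Equity weight = 320/527 = 0.6072.
Revolver drawn weight = 207/527 = 0.3928.
Equity contribution = 0.6072 × 17.82% = 10.8205%.
Remaining for debt = 12.35% − 10.8205% = 1.5295%.
Rd × (1 − 37%) × 0.3928 = 1.5295%  ⇒  Rd = 6.1809%.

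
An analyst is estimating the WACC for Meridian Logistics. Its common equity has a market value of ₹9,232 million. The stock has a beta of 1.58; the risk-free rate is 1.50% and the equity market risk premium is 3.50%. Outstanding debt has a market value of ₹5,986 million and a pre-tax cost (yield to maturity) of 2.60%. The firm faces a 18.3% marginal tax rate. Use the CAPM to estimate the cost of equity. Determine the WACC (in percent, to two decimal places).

5.10%

Cost of equity via CAPM: Re = 1.5% + 1.58 × 3.5% = 7.0300%.
Total capital V = 9232 + 5986 = 15218.
Equity: weight = 9232/15218 = 0.6067; cost = 7.03%.
Debt: weight = 5986/15218 = 0.3933; after-tax cost = 2.6% × (1 − 18.3%) = 2.1242%.
WACC = 0.6067 × 7.0300% + 0.3933 × 2.1242% = 5.1003%.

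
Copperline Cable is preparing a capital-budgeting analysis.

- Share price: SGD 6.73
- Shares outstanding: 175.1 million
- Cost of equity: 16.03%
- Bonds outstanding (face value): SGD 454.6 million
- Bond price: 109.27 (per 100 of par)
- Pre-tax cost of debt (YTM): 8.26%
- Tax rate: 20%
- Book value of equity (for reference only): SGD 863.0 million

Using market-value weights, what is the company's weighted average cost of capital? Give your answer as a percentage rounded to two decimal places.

13.24%

Market value of equity E = 6.73 × 175.1m = 1178.423m. Market value of debt D = 454.6m × 109.27/100 = 496.74142m.
Total capital V = 1178.423 + 496.74142 = 1675.16442.
Equity: weight = 1178.423/1675.16442 = 0.7035; cost = 16.03%.
Bonds outstanding: weight = 496.74142/1675.16442 = 0.2965; after-tax cost = 8.26% × (1 − 20%) = 6.6080%.
WACC = 0.7035 × 16.0300% + 0.2965 × 6.6080% = 13.2361%.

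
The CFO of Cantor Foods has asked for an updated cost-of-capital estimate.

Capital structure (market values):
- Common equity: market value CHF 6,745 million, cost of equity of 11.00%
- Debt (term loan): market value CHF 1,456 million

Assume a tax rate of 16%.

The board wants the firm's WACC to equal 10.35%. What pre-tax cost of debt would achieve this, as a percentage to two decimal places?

Total capital V = 6745 + 1456 = 8201.
Equity weight = 6745/8201 = 0.8225.
Term loan weight = 1456/8201 = 0.1775.
Equity contribution = 0.8225 × 11% = 9.0471%.
Remaining for debt = 10.35% − 9.0471% = 1.3029%.
Rd × (1 − 16%) × 0.1775 = 1.3029%  ⇒  Rd = 8.7367%.

8.74%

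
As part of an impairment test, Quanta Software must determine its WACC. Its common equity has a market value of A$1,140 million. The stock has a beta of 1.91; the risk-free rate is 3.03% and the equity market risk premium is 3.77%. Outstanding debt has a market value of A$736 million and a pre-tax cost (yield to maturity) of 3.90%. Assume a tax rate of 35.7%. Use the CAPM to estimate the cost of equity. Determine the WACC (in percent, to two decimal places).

Cost of equity via CAPM: Re = 3.03% + 1.91 × 3.77% = 10.2307%.
Total capital V = 1140 + 736 = 1876.
Equity: weight = 1140/1876 = 0.6077; cost = 10.2307%.
Debt: weight = 736/1876 = 0.3923; after-tax cost = 3.9% × (1 − 35.7%) = 2.5077%.
WACC = 0.6077 × 10.2307% + 0.3923 × 2.5077% = 7.2008%.

7.20%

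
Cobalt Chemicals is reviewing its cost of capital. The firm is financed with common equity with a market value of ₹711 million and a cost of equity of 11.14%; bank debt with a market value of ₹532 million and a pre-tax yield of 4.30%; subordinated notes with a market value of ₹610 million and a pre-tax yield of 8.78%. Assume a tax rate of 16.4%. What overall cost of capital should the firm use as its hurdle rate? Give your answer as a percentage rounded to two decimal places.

7.72%

Total capital V = 711 + 532 + 610 = 1853.
Equity: weight = 711/1853 = 0.3837; cost = 11.14%.
Bank debt: weight = 532/1853 = 0.2871; after-tax cost = 4.3% × (1 − 16.4%) = 3.5948%.
Subordinated notes: weight = 610/1853 = 0.3292; after-tax cost = 8.78% × (1 − 16.4%) = 7.3401%.
WACC = 0.3837 × 11.1400% + 0.2871 × 3.5948% + 0.3292 × 7.3401% = 7.7228%.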